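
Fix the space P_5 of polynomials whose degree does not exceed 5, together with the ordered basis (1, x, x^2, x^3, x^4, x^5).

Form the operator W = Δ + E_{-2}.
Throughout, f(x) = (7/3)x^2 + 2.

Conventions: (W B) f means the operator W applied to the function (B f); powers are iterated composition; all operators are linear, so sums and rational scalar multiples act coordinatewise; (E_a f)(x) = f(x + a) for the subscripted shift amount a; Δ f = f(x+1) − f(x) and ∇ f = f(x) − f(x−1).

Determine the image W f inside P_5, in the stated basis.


Δ f = (14/3)x + 7/3
E_{-2} f = (7/3)x^2 - (28/3)x + 34/3
(Δ + E_{-2}) f = (7/3)x^2 - (14/3)x + 41/3

the image equals g(x) = (7/3)x^2 - (14/3)x + 41/3


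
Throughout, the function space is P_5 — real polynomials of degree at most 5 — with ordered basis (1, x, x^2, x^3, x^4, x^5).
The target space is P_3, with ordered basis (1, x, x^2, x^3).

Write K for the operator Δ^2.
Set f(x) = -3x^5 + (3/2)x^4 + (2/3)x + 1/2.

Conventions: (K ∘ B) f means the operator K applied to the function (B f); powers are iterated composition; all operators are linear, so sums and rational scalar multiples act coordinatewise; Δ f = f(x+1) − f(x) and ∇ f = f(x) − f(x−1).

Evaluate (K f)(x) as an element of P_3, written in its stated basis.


Δ f = -15x^4 - 24x^3 - 21x^2 - 9x - 5/6
Δ Δ f = -60x^3 - 162x^2 - 174x - 69

the image equals g(x) = -60x^3 - 162x^2 - 174x - 69


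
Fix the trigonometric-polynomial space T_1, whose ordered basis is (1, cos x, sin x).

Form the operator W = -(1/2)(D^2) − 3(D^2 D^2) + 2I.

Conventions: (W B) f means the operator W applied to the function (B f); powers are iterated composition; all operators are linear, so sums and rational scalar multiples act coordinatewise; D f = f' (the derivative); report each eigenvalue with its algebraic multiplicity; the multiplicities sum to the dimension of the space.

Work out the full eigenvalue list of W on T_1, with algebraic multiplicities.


image of 1: 2
image of cos x: -(1/2)cos x
image of sin x: -(1/2)sin x
the matrix is diagonal; its diagonal is (2, -1/2, -1/2)
for a triangular matrix the eigenvalues are the diagonal entries, with algebraic multiplicity their repetition count

λ = -1/2 (multiplicity 2), λ = 2 (multiplicity 1)


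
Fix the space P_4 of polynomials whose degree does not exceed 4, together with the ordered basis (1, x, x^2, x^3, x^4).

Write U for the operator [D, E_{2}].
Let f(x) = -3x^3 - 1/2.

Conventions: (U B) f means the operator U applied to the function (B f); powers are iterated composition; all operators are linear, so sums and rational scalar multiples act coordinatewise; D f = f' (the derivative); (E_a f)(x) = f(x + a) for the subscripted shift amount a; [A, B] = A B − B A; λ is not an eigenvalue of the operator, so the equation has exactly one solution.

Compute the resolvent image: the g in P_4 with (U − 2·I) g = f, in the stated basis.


write g with unknown coordinates in the stated basis and equate coefficients in (U − 2·I) g = f
solving from the highest basis element down gives g = (3/2)x^3 + 1/4
check: U g = 0
so U g − 2·g = -3x^3 - 1/2 = f ✓

the result is g(x) = (3/2)x^3 + 1/4


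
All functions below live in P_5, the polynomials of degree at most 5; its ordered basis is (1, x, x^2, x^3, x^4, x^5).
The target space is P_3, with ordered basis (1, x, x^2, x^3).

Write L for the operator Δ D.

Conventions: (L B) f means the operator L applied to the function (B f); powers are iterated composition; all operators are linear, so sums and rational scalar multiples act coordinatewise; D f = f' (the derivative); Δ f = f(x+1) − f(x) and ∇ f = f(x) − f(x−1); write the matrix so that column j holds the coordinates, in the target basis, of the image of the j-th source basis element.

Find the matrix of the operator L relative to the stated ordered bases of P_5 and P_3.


the matrix is [[0, 0, 2, 3, 4, 5]; [0, 0, 0, 6, 12, 20]; [0, 0, 0, 0, 12, 30]; [0, 0, 0, 0, 0, 20]] (rows listed top to bottom)

image of 1: 0
image of x: 0
image of x^2: 2
image of x^3: 6x + 3
image of x^4: 12x^2 + 12x + 4
image of x^5: 20x^3 + 30x^2 + 20x + 5
each image's coordinates form column j of the matrix


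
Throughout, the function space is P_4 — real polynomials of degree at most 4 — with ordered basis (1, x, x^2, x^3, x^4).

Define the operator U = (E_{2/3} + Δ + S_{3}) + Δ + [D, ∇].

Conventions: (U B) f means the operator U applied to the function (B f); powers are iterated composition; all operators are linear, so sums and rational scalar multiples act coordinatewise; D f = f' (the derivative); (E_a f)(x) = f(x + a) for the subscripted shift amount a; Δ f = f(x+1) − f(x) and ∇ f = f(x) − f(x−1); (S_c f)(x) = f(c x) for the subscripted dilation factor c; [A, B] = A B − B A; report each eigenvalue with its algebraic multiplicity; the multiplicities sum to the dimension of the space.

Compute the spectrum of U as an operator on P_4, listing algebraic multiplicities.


λ = 2 (multiplicity 1), λ = 4 (multiplicity 1), λ = 10 (multiplicity 1), λ = 28 (multiplicity 1), λ = 82 (multiplicity 1)

image of 1: 2
image of x: 4x + 8/3
image of x^2: 10x^2 + (16/3)x + 22/9
image of x^3: 28x^3 + 8x^2 + (22/3)x + 62/27
image of x^4: 82x^4 + (32/3)x^3 + (44/3)x^2 + (248/27)x + 178/81
the matrix is upper triangular; its diagonal is (2, 4, 10, 28, 82)
for a triangular matrix the eigenvalues are the diagonal entries, with algebraic multiplicity their repetition count


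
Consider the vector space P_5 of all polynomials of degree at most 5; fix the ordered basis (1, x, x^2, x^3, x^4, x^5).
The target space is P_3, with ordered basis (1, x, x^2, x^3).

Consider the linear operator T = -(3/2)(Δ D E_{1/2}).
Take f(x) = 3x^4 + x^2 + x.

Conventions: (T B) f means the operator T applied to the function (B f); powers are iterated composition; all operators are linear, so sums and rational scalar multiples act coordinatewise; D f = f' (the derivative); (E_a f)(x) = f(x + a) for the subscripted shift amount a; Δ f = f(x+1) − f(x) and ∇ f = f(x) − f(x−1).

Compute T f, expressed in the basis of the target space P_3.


E_{1/2} f = 3x^4 + 6x^3 + (11/2)x^2 + (7/2)x + 15/16
D E_{1/2} f = 12x^3 + 18x^2 + 11x + 7/2
Δ D E_{1/2} f = 36x^2 + 72x + 41
(-(3/2)(Δ D E_{1/2})) f = -54x^2 - 108x - 123/2

g(x) = -54x^2 - 108x - 123/2


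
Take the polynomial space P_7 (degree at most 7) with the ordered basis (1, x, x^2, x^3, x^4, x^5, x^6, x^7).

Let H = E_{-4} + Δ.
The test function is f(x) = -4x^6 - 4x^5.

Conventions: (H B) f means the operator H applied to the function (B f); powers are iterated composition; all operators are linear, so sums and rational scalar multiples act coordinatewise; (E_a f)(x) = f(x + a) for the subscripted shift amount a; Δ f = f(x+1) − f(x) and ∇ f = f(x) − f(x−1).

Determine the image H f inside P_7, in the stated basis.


the image equals g(x) = -4x^6 + 68x^5 - 960x^4 + 4360x^3 - 12900x^2 + 19412x - 12296

E_{-4} f = -4x^6 + 92x^5 - 880x^4 + 4480x^3 - 12800x^2 + 19456x - 12288
Δ f = -24x^5 - 80x^4 - 120x^3 - 100x^2 - 44x - 8
(E_{-4} + Δ) f = -4x^6 + 68x^5 - 960x^4 + 4360x^3 - 12900x^2 + 19412x - 12296


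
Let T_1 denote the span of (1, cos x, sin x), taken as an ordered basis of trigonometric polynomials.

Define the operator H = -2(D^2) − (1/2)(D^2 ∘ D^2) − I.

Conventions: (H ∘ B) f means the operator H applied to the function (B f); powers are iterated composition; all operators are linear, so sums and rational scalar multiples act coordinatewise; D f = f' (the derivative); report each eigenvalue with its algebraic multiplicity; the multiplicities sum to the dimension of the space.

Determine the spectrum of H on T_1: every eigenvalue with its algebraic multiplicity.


λ = -1 (multiplicity 1), λ = 1/2 (multiplicity 2)

image of 1: -1
image of cos x: (1/2)cos x
image of sin x: (1/2)sin x
the matrix is diagonal; its diagonal is (-1, 1/2, 1/2)
for a triangular matrix the eigenvalues are the diagonal entries, with algebraic multiplicity their repetition count


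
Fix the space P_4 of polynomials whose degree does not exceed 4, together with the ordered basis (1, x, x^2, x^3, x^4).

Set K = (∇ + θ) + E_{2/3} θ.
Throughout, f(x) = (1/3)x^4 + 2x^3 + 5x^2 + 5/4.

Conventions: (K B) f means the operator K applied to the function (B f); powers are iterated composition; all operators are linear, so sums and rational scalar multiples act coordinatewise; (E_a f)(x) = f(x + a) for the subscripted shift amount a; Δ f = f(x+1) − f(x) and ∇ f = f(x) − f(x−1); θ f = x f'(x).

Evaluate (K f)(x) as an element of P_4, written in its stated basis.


∇ f = (4/3)x^3 + 4x^2 + (16/3)x - 10/3
θ f = (4/3)x^4 + 6x^3 + 10x^2
(∇ + θ) f = (4/3)x^4 + (22/3)x^3 + 14x^2 + (16/3)x - 10/3
θ f = (4/3)x^4 + 6x^3 + 10x^2
E_{2/3} θ f = (4/3)x^4 + (86/9)x^3 + (230/9)x^2 + (1856/81)x + 1576/243
((∇ + θ) + E_{2/3} θ) f = (8/3)x^4 + (152/9)x^3 + (356/9)x^2 + (2288/81)x + 766/243

g(x) = (8/3)x^4 + (152/9)x^3 + (356/9)x^2 + (2288/81)x + 766/243


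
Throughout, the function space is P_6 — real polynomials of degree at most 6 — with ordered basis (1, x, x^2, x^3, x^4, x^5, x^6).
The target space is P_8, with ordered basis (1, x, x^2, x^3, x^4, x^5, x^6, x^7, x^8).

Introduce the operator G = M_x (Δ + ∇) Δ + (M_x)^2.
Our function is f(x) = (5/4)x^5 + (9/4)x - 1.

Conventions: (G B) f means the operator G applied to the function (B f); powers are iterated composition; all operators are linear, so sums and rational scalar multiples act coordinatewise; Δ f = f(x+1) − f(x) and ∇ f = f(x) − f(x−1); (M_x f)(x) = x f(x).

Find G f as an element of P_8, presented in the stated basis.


Δ f = (25/4)x^4 + (25/2)x^3 + (25/2)x^2 + (25/4)x + 7/2
Δ Δ f = 25x^3 + 75x^2 + (175/2)x + 75/2
∇ Δ f = 25x^3 + (25/2)x
(Δ + ∇) Δ f = 50x^3 + 75x^2 + 100x + 75/2
M_x (Δ + ∇) Δ f = 50x^4 + 75x^3 + 100x^2 + (75/2)x
M_x f = (5/4)x^6 + (9/4)x^2 - x
M_x M_x f = (5/4)x^7 + (9/4)x^3 - x^2
(M_x (Δ + ∇) Δ + (M_x)^2) f = (5/4)x^7 + 50x^4 + (309/4)x^3 + 99x^2 + (75/2)x

g(x) = (5/4)x^7 + 50x^4 + (309/4)x^3 + 99x^2 + (75/2)x


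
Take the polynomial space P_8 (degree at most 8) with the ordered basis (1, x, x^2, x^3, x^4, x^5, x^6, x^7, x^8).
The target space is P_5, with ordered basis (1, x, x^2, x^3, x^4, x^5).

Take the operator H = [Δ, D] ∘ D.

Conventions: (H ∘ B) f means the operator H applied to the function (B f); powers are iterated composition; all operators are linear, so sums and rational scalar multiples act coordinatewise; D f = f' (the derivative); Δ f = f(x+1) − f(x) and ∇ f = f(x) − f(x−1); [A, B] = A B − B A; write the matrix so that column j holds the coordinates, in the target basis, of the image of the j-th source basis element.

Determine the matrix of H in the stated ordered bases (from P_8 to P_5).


image of 1: 0
image of x: 0
image of x^2: 0
image of x^3: 0
image of x^4: 0
image of x^5: 0
image of x^6: 0
image of x^7: 0
image of x^8: 0
each image's coordinates form column j of the matrix

the matrix is [[0, 0, 0, 0, 0, 0, 0, 0, 0]; [0, 0, 0, 0, 0, 0, 0, 0, 0]; [0, 0, 0, 0, 0, 0, 0, 0, 0]; [0, 0, 0, 0, 0, 0, 0, 0, 0]; [0, 0, 0, 0, 0, 0, 0, 0, 0]; [0, 0, 0, 0, 0, 0, 0, 0, 0]] (rows listed top to bottom)


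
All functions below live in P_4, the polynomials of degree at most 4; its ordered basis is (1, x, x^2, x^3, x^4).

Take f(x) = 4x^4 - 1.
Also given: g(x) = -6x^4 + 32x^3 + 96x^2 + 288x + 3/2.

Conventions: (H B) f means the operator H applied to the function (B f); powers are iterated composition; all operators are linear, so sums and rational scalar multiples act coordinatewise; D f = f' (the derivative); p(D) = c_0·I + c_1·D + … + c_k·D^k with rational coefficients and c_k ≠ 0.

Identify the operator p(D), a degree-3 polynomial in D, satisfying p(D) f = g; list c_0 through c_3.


D^0 f = 4x^4 - 1
D^1 f = 16x^3
D^2 f = 48x^2
D^3 f = 96x
matching coefficients of g against c_0 f + c_1 Df + … from the top degree down determines the c_i
solution: c_0 = -3/2, c_1 = 2, c_2 = 2, c_3 = 3

p(D) = -(3/2)·I + 2·D + 2·D^2 + 3·D^3, i.e. c_0 = -3/2, c_1 = 2, c_2 = 2, c_3 = 3


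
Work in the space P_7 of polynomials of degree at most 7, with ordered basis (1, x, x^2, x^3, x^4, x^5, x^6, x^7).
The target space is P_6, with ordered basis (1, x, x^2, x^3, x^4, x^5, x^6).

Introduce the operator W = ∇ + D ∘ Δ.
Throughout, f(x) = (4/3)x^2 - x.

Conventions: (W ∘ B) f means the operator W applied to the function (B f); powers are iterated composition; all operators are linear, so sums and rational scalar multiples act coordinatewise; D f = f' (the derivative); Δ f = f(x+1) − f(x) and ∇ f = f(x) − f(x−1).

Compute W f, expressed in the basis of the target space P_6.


the result is g(x) = (8/3)x + 1/3

∇ f = (8/3)x - 7/3
Δ f = (8/3)x + 1/3
D Δ f = 8/3
(∇ + D ∘ Δ) f = (8/3)x + 1/3


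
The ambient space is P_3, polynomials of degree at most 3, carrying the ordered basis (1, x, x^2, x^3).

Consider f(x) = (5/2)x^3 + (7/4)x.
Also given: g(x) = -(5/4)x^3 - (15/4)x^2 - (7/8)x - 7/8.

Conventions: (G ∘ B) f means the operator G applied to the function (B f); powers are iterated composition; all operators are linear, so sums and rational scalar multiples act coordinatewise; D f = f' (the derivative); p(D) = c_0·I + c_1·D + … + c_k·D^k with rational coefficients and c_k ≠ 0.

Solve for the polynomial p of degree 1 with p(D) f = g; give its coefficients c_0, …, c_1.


p(D) = -(1/2)·I − (1/2)·D, i.e. c_0 = -1/2, c_1 = -1/2

D^0 f = (5/2)x^3 + (7/4)x
D^1 f = (15/2)x^2 + 7/4
matching coefficients of g against c_0 f + c_1 Df + … from the top degree down determines the c_i
solution: c_0 = -1/2, c_1 = -1/2


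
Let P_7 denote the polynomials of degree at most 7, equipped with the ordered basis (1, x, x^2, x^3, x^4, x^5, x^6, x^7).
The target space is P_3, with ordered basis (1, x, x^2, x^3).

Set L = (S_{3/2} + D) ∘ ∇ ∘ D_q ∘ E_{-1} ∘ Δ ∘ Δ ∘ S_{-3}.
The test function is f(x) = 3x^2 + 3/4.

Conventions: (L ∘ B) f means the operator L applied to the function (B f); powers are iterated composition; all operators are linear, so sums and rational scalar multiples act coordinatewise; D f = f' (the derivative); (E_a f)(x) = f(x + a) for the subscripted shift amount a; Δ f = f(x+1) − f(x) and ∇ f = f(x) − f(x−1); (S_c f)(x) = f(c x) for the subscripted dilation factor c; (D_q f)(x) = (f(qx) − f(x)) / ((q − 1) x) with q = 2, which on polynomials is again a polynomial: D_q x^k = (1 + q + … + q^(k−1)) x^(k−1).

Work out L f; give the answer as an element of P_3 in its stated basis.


the image equals g(x) = 0

S_{-3} f = 27x^2 + 3/4
Δ S_{-3} f = 54x + 27
Δ Δ S_{-3} f = 54
E_{-1} (Δ ∘ Δ ∘ S_{-3}) f = 54
D_q E_{-1} (Δ ∘ Δ ∘ S_{-3}) f = 0
∇ D_q E_{-1} (Δ ∘ Δ ∘ S_{-3}) f = 0
S_{3/2} (∇ ∘ D_q ∘ E_{-1}) (Δ ∘ Δ ∘ S_{-3}) f = 0
D (∇ ∘ D_q ∘ E_{-1}) (Δ ∘ Δ ∘ S_{-3}) f = 0
(S_{3/2} + D) (∇ ∘ D_q ∘ E_{-1}) (Δ ∘ Δ ∘ S_{-3}) f = 0


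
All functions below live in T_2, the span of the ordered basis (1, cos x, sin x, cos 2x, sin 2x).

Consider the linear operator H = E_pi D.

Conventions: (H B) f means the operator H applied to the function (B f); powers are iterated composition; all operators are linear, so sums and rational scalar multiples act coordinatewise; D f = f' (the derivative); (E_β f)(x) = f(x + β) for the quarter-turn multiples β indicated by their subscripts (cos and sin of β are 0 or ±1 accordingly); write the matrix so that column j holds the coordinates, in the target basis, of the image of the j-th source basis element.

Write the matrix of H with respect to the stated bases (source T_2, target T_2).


the matrix is [[0, 0, 0, 0, 0]; [0, 0, -1, 0, 0]; [0, 1, 0, 0, 0]; [0, 0, 0, 0, 2]; [0, 0, 0, -2, 0]] (rows listed top to bottom)

image of 1: 0
image of cos x: sin x
image of sin x: -cos x
image of cos 2x: -2sin 2x
image of sin 2x: 2cos 2x
each image's coordinates form column j of the matrix


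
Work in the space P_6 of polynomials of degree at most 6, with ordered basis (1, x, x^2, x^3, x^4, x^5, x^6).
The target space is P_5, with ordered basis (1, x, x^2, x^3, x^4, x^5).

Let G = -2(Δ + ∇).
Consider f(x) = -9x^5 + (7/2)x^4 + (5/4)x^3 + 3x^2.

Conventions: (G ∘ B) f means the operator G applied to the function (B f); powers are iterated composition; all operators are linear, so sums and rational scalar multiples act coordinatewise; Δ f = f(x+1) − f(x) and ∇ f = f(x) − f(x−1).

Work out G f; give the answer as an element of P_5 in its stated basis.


Δ f = -45x^4 - 76x^3 - (261/4)x^2 - (85/4)x - 5/4
∇ f = -45x^4 + 104x^3 - (429/4)x^2 + (245/4)x - 57/4
(Δ + ∇) f = -90x^4 + 28x^3 - (345/2)x^2 + 40x - 31/2
(-2(Δ + ∇)) f = 180x^4 - 56x^3 + 345x^2 - 80x + 31

the result is g(x) = 180x^4 - 56x^3 + 345x^2 - 80x + 31


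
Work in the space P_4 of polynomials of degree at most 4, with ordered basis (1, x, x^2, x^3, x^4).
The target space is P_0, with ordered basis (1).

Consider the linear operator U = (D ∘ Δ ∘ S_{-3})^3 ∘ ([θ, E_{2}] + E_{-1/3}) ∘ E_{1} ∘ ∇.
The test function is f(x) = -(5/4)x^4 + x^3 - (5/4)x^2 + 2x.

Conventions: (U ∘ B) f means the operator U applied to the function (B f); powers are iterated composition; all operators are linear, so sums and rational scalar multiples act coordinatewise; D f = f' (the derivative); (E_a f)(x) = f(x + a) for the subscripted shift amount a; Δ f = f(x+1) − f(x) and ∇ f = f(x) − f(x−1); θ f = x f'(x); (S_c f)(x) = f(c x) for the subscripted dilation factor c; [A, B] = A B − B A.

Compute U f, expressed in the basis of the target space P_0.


the result is g(x) = 0

∇ f = -5x^3 + (21/2)x^2 - (21/2)x + 11/2
E_{1} ∇ f = -5x^3 - (9/2)x^2 - (9/2)x + 1/2
E_{2} (E_{1} ∘ ∇) f = -5x^3 - (69/2)x^2 - (165/2)x - 133/2
θ E_{2} (E_{1} ∘ ∇) f = -15x^3 - 69x^2 - (165/2)x
θ (E_{1} ∘ ∇) f = -15x^3 - 9x^2 - (9/2)x
E_{2} θ (E_{1} ∘ ∇) f = -15x^3 - 99x^2 - (441/2)x - 165
[θ, E_{2}] (E_{1} ∘ ∇) f = 30x^2 + 138x + 165
E_{-1/3} (E_{1} ∘ ∇) f = -5x^3 + (1/2)x^2 - (19/6)x + 91/54
([θ, E_{2}] + E_{-1/3}) (E_{1} ∘ ∇) f = -5x^3 + (61/2)x^2 + (809/6)x + 9001/54
S_{-3} ([θ, E_{2}] + E_{-1/3}) (E_{1} ∘ ∇) f = 135x^3 + (549/2)x^2 - (809/2)x + 9001/54
Δ S_{-3} ([θ, E_{2}] + E_{-1/3}) (E_{1} ∘ ∇) f = 405x^2 + 954x + 5
D Δ S_{-3} ([θ, E_{2}] + E_{-1/3}) (E_{1} ∘ ∇) f = 810x + 954
S_{-3} (D ∘ Δ ∘ S_{-3}) ([θ, E_{2}] + E_{-1/3}) (E_{1} ∘ ∇) f = -2430x + 954
Δ S_{-3} (D ∘ Δ ∘ S_{-3}) ([θ, E_{2}] + E_{-1/3}) (E_{1} ∘ ∇) f = -2430
D Δ S_{-3} (D ∘ Δ ∘ S_{-3}) ([θ, E_{2}] + E_{-1/3}) (E_{1} ∘ ∇) f = 0
S_{-3} (D ∘ Δ ∘ S_{-3}) (D ∘ Δ ∘ S_{-3}) ([θ, E_{2}] + E_{-1/3}) (E_{1} ∘ ∇) f = 0
Δ S_{-3} (D ∘ Δ ∘ S_{-3}) (D ∘ Δ ∘ S_{-3}) ([θ, E_{2}] + E_{-1/3}) (E_{1} ∘ ∇) f = 0
D Δ S_{-3} (D ∘ Δ ∘ S_{-3}) (D ∘ Δ ∘ S_{-3}) ([θ, E_{2}] + E_{-1/3}) (E_{1} ∘ ∇) f = 0


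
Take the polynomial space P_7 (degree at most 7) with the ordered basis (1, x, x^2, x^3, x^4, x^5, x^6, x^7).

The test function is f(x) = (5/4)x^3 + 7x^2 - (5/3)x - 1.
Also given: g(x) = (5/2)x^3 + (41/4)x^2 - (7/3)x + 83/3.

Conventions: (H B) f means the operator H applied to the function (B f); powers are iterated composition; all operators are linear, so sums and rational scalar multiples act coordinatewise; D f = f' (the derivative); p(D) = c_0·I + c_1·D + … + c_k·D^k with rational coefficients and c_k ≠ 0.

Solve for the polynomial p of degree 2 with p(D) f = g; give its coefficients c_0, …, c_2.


c_0 = 2, c_1 = -1, c_2 = 2

D^0 f = (5/4)x^3 + 7x^2 - (5/3)x - 1
D^1 f = (15/4)x^2 + 14x - 5/3
D^2 f = (15/2)x + 14
matching coefficients of g against c_0 f + c_1 Df + … from the top degree down determines the c_i
solution: c_0 = 2, c_1 = -1, c_2 = 2


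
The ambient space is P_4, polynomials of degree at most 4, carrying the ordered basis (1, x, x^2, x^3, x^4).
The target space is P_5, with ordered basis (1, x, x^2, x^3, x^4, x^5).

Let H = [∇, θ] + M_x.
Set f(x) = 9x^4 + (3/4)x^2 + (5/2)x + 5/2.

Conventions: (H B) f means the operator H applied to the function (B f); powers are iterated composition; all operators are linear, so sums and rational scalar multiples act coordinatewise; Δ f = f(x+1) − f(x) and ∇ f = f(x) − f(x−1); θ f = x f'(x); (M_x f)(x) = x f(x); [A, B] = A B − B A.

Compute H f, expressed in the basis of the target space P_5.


θ f = 36x^4 + (3/2)x^2 + (5/2)x
∇ θ f = 144x^3 - 216x^2 + 147x - 35
∇ f = 36x^3 - 54x^2 + (75/2)x - 29/4
θ ∇ f = 108x^3 - 108x^2 + (75/2)x
[∇, θ] f = 36x^3 - 108x^2 + (219/2)x - 35
M_x f = 9x^5 + (3/4)x^3 + (5/2)x^2 + (5/2)x
([∇, θ] + M_x) f = 9x^5 + (147/4)x^3 - (211/2)x^2 + 112x - 35

the image equals g(x) = 9x^5 + (147/4)x^3 - (211/2)x^2 + 112x - 35


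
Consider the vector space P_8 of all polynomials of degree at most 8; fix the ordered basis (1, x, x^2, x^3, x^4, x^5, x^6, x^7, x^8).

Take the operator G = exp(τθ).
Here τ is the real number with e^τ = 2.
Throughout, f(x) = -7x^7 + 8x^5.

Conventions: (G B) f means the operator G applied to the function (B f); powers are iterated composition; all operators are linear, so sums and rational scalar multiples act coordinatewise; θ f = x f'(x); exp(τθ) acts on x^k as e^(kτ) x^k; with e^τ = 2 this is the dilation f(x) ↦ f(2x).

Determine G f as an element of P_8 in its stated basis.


exp(τθ) x^k = e^(kτ) x^k; with e^τ = 2 this sends x^k to 2^k x^k
x^5 ↦ 32 x^5
x^7 ↦ 128 x^7
applying this coordinatewise to f: exp(τθ) f = -896x^7 + 256x^5

the image equals g(x) = -896x^7 + 256x^5


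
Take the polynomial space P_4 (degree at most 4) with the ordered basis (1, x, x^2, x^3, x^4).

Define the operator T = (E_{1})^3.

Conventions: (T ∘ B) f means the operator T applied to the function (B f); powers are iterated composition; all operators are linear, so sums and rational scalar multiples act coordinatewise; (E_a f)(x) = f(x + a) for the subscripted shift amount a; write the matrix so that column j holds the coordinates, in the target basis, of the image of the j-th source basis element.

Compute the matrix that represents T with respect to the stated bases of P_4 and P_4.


the matrix is [[1, 3, 9, 27, 81]; [0, 1, 6, 27, 108]; [0, 0, 1, 9, 54]; [0, 0, 0, 1, 12]; [0, 0, 0, 0, 1]] (rows listed top to bottom)

image of 1: 1
image of x: x + 3
image of x^2: x^2 + 6x + 9
image of x^3: x^3 + 9x^2 + 27x + 27
image of x^4: x^4 + 12x^3 + 54x^2 + 108x + 81
each image's coordinates form column j of the matrix


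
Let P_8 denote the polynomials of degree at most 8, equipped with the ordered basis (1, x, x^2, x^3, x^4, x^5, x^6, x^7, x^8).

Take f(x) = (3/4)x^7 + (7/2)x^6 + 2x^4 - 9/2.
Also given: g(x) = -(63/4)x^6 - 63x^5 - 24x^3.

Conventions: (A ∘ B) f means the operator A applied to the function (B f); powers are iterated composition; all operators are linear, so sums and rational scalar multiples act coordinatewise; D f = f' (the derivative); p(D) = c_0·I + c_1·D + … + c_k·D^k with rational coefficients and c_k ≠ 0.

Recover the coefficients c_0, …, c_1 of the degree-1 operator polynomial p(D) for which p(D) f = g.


c_0 = 0, c_1 = -3

D^0 f = (3/4)x^7 + (7/2)x^6 + 2x^4 - 9/2
D^1 f = (21/4)x^6 + 21x^5 + 8x^3
matching coefficients of g against c_0 f + c_1 Df + … from the top degree down determines the c_i
solution: c_0 = 0, c_1 = -3


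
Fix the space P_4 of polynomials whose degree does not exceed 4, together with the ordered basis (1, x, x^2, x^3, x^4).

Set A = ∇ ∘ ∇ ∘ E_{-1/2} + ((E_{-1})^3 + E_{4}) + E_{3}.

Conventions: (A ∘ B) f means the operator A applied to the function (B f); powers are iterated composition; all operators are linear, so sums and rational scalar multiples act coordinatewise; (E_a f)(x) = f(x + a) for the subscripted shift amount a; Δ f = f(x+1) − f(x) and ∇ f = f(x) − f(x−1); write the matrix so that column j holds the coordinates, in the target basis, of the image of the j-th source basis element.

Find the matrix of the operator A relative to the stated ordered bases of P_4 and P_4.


image of 1: 3
image of x: 3x + 4
image of x^2: 3x^2 + 8x + 36
image of x^3: 3x^3 + 12x^2 + 108x + 55
image of x^4: 3x^4 + 16x^3 + 216x^2 + 220x + 447
each image's coordinates form column j of the matrix

the matrix is [[3, 4, 36, 55, 447]; [0, 3, 8, 108, 220]; [0, 0, 3, 12, 216]; [0, 0, 0, 3, 16]; [0, 0, 0, 0, 3]] (rows listed top to bottom)


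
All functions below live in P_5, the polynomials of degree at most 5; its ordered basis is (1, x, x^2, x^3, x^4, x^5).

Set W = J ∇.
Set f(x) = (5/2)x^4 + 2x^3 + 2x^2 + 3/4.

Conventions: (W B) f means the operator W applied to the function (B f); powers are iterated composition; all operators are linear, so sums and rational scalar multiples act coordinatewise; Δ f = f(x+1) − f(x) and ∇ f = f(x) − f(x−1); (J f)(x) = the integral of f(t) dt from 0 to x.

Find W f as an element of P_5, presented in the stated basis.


∇ f = 10x^3 - 9x^2 + 8x - 5/2
J ∇ f = (5/2)x^4 - 3x^3 + 4x^2 - (5/2)x

g(x) = (5/2)x^4 - 3x^3 + 4x^2 - (5/2)x


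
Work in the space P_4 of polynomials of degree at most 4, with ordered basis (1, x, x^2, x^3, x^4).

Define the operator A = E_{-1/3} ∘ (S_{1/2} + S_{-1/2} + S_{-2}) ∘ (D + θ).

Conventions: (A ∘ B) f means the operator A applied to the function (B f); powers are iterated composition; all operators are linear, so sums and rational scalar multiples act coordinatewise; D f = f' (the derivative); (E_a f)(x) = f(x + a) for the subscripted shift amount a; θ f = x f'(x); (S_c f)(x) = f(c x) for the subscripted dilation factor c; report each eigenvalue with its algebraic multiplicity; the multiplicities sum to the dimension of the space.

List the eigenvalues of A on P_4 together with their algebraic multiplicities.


image of 1: 0
image of x: -2x + 11/3
image of x^2: 9x^2 - 10x + 7/3
image of x^3: -24x^3 + (75/2)x^2 - 17x + 43/18
image of x^4: (129/2)x^4 - 118x^3 + 75x^2 - (182/9)x + 107/54
the matrix is upper triangular; its diagonal is (0, -2, 9, -24, 129/2)
for a triangular matrix the eigenvalues are the diagonal entries, with algebraic multiplicity their repetition count

λ = -24 (multiplicity 1), λ = -2 (multiplicity 1), λ = 0 (multiplicity 1), λ = 9 (multiplicity 1), λ = 129/2 (multiplicity 1)


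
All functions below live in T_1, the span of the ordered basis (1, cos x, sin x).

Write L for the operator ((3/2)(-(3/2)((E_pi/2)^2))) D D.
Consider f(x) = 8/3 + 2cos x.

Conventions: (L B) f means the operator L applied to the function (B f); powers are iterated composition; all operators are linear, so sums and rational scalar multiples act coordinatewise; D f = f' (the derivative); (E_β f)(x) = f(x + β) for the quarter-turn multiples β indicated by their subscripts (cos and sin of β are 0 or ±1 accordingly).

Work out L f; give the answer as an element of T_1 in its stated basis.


D f = -2sin x
D D f = -2cos x
E_pi/2 (D D) f = 2sin x
E_pi/2 E_pi/2 (D D) f = 2cos x
(-(3/2)((E_pi/2)^2)) (D D) f = -3cos x
((3/2)(-(3/2)((E_pi/2)^2))) (D D) f = -(9/2)cos x

g(x) = -(9/2)cos x


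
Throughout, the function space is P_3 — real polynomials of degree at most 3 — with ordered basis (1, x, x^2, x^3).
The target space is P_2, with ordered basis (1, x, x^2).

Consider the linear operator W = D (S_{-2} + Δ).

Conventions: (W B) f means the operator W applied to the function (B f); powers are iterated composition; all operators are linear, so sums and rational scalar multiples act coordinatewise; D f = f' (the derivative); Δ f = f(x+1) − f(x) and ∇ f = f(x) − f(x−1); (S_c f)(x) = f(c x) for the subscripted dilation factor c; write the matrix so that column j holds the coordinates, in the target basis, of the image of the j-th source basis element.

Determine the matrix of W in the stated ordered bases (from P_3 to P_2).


image of 1: 0
image of x: -2
image of x^2: 8x + 2
image of x^3: -24x^2 + 6x + 3
each image's coordinates form column j of the matrix

the matrix is [[0, -2, 2, 3]; [0, 0, 8, 6]; [0, 0, 0, -24]] (rows listed top to bottom)


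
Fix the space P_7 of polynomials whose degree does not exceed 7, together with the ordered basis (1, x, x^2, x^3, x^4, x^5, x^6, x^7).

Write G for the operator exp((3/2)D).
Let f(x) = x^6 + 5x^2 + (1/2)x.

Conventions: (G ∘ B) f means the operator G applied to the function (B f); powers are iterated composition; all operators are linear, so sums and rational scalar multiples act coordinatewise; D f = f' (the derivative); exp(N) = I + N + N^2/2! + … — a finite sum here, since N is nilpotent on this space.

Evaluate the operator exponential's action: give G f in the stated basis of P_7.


order-1 term: 9x^5 + 15x + 3/4
order-2 term: (135/4)x^4 + 45/4
order-3 term: (135/2)x^3
order-4 term: (1215/16)x^2
order-5 term: (729/16)x
order-6 term: 729/64
the series for exp((3/2)D) f terminates at order 6
exp((3/2)D) f = x^6 + 9x^5 + (135/4)x^4 + (135/2)x^3 + (1295/16)x^2 + (977/16)x + 1497/64

the result is g(x) = x^6 + 9x^5 + (135/4)x^4 + (135/2)x^3 + (1295/16)x^2 + (977/16)x + 1497/64


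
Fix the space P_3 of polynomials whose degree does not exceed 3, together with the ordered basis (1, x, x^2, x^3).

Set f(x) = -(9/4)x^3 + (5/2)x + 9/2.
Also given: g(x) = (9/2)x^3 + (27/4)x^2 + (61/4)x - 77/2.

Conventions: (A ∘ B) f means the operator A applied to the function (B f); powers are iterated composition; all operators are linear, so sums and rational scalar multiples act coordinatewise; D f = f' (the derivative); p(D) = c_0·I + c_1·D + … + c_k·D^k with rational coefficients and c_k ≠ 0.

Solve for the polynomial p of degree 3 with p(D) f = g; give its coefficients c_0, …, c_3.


D^0 f = -(9/4)x^3 + (5/2)x + 9/2
D^1 f = -(27/4)x^2 + 5/2
D^2 f = -(27/2)x
D^3 f = -27/2
matching coefficients of g against c_0 f + c_1 Df + … from the top degree down determines the c_i
solution: c_0 = -2, c_1 = -1, c_2 = -3/2, c_3 = 2

p(D) = -2·I − D − (3/2)·D^2 + 2·D^3, i.e. c_0 = -2, c_1 = -1, c_2 = -3/2, c_3 = 2


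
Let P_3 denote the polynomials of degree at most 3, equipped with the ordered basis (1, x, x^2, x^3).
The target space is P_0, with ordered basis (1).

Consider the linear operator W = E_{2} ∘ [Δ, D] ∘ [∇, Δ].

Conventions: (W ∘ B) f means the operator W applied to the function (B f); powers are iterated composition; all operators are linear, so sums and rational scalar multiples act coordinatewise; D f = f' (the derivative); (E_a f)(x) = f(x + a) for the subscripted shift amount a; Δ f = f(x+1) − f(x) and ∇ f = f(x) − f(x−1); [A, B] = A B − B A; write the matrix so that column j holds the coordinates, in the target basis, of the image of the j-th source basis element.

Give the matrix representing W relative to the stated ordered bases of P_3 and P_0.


image of 1: 0
image of x: 0
image of x^2: 0
image of x^3: 0
each image's coordinates form column j of the matrix

the matrix is [[0, 0, 0, 0]] (rows listed top to bottom)


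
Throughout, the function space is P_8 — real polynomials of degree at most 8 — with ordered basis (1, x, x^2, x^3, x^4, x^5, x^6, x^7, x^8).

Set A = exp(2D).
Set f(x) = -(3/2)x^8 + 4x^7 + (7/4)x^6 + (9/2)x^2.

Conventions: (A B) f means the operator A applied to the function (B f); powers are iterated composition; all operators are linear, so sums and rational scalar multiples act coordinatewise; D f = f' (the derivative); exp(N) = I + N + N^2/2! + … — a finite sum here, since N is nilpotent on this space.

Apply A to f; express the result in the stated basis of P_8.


order-1 term: -24x^7 + 56x^6 + 21x^5 + 18x
order-2 term: -168x^6 + 336x^5 + 105x^4 + 18
order-3 term: -672x^5 + 1120x^4 + 280x^3
order-4 term: -1680x^4 + 2240x^3 + 420x^2
order-5 term: -2688x^3 + 2688x^2 + 336x
order-6 term: -2688x^2 + 1792x + 112
order-7 term: -1536x + 512
order-8 term: -384
the series for exp(2D) f terminates at order 8
exp(2D) f = -(3/2)x^8 - 20x^7 - (441/4)x^6 - 315x^5 - 455x^4 - 168x^3 + (849/2)x^2 + 610x + 258

the result is g(x) = -(3/2)x^8 - 20x^7 - (441/4)x^6 - 315x^5 - 455x^4 - 168x^3 + (849/2)x^2 + 610x + 258


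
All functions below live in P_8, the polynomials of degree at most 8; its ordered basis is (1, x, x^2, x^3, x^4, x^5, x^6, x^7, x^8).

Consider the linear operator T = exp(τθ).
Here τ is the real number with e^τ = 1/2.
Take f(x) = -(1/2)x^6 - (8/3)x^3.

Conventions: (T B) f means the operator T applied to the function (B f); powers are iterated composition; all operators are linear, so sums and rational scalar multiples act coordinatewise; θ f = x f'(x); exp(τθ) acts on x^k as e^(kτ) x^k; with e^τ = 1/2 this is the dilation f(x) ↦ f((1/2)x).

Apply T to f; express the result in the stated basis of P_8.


g(x) = -(1/128)x^6 - (1/3)x^3

exp(τθ) x^k = e^(kτ) x^k; with e^τ = 1/2 this sends x^k to (1/2)^k x^k
x^3 ↦ 1/8 x^3
x^6 ↦ 1/64 x^6
applying this coordinatewise to f: exp(τθ) f = -(1/128)x^6 - (1/3)x^3


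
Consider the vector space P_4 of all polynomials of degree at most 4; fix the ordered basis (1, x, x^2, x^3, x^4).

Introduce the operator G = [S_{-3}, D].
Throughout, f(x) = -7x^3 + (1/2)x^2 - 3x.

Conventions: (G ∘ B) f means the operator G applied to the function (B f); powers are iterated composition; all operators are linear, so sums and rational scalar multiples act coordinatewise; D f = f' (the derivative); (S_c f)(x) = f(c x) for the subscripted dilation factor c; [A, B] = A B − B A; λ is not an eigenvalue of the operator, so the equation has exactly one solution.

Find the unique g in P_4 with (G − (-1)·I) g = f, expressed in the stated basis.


g(x) = -7x^3 + (1513/2)x^2 + 18153x - 72612

write g with unknown coordinates in the stated basis and equate coefficients in (G − (-1)·I) g = f
solving from the highest basis element down gives g = -7x^3 + (1513/2)x^2 + 18153x - 72612
check: G g = -756x^2 - 18156x + 72612
so G g − (-1)·g = -7x^3 + (1/2)x^2 - 3x = f ✓


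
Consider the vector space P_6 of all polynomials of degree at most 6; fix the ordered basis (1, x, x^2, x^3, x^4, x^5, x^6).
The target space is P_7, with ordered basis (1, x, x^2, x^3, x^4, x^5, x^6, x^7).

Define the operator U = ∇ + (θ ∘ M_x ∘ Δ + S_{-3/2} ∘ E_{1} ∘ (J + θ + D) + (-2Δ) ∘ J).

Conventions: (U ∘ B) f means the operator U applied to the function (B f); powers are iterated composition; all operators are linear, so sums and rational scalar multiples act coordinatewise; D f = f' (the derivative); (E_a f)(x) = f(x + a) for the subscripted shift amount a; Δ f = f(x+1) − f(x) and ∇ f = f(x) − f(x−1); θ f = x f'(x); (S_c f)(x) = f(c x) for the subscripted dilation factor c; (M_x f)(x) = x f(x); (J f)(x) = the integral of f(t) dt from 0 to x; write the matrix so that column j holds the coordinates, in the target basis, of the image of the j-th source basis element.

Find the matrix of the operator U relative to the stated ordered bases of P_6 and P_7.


the matrix is [[-1, 5/2, 8/3, 27/4, 34/5, 65/6, 76/7]; [-3/2, -4, -19/2, -28, -81/2, -75, -191/2]; [0, 9/8, 35/4, 291/8, 167/2, 1605/8, 1341/4]; [0, 0, -9/8, -13/2, -225/4, -1405/6, -4555/8]; [0, 0, 0, 81/64, 629/16, 6545/32, 11005/16]; [0, 0, 0, 0, -243/160, -361/16, -8535/32]; [0, 0, 0, 0, 0, 243/128, 7279/64]; [0, 0, 0, 0, 0, 0, -2187/896]] (rows listed top to bottom)

image of 1: -(3/2)x - 1
image of x: (9/8)x^2 - 4x + 5/2
image of x^2: -(9/8)x^3 + (35/4)x^2 - (19/2)x + 8/3
image of x^3: (81/64)x^4 - (13/2)x^3 + (291/8)x^2 - 28x + 27/4
image of x^4: -(243/160)x^5 + (629/16)x^4 - (225/4)x^3 + (167/2)x^2 - (81/2)x + 34/5
image of x^5: (243/128)x^6 - (361/16)x^5 + (6545/32)x^4 - (1405/6)x^3 + (1605/8)x^2 - 75x + 65/6
image of x^6: -(2187/896)x^7 + (7279/64)x^6 - (8535/32)x^5 + (11005/16)x^4 - (4555/8)x^3 + (1341/4)x^2 - (191/2)x + 76/7
each image's coordinates form column j of the matrix


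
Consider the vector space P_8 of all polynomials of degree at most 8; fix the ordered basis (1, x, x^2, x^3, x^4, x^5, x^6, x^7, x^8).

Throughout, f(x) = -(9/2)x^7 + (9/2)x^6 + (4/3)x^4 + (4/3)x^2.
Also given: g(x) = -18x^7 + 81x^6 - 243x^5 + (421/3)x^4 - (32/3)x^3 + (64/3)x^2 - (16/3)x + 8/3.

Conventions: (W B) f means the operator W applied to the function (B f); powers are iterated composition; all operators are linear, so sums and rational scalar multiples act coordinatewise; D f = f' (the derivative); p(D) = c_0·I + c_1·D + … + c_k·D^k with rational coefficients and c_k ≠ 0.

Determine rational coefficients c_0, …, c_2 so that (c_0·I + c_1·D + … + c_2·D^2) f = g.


D^0 f = -(9/2)x^7 + (9/2)x^6 + (4/3)x^4 + (4/3)x^2
D^1 f = -(63/2)x^6 + 27x^5 + (16/3)x^3 + (8/3)x
D^2 f = -189x^5 + 135x^4 + 16x^2 + 8/3
matching coefficients of g against c_0 f + c_1 Df + … from the top degree down determines the c_i
solution: c_0 = 4, c_1 = -2, c_2 = 1

p(D) = 4·I − 2·D + D^2, i.e. c_0 = 4, c_1 = -2, c_2 = 1


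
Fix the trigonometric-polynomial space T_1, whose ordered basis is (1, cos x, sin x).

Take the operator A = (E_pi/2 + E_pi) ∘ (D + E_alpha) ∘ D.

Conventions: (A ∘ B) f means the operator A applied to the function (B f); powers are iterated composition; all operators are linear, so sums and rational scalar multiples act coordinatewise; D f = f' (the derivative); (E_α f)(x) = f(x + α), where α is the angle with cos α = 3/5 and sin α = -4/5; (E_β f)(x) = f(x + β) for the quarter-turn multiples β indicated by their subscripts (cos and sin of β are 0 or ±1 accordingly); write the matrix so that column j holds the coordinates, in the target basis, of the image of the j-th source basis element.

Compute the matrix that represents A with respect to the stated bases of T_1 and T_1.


the matrix is [[0, 0, 0]; [0, -2/5, -4/5]; [0, 4/5, -2/5]] (rows listed top to bottom)

image of 1: 0
image of cos x: -(2/5)cos x + (4/5)sin x
image of sin x: -(4/5)cos x - (2/5)sin x
each image's coordinates form column j of the matrix


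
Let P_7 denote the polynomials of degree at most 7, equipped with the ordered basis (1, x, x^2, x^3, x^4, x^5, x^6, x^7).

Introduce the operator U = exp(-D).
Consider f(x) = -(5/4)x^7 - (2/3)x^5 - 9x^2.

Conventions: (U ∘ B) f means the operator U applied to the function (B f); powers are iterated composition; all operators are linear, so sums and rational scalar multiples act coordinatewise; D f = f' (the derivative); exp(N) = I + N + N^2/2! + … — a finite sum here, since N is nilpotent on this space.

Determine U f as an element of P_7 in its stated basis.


order-1 term: (35/4)x^6 + (10/3)x^4 + 18x
order-2 term: -(105/4)x^5 - (20/3)x^3 - 9
order-3 term: (175/4)x^4 + (20/3)x^2
order-4 term: -(175/4)x^3 - (10/3)x
order-5 term: (105/4)x^2 + 2/3
order-6 term: -(35/4)x
order-7 term: 5/4
the series for exp(-D) f terminates at order 7
exp(-D) f = -(5/4)x^7 + (35/4)x^6 - (323/12)x^5 + (565/12)x^4 - (605/12)x^3 + (287/12)x^2 + (71/12)x - 85/12

the result is g(x) = -(5/4)x^7 + (35/4)x^6 - (323/12)x^5 + (565/12)x^4 - (605/12)x^3 + (287/12)x^2 + (71/12)x - 85/12


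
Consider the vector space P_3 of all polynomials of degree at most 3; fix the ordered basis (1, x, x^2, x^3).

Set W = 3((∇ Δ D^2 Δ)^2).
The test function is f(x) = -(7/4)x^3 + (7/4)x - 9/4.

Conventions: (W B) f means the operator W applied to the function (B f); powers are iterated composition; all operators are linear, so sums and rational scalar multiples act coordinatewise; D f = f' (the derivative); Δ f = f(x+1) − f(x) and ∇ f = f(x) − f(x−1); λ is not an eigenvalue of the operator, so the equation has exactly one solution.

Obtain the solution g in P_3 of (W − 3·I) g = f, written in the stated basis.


write g with unknown coordinates in the stated basis and equate coefficients in (W − 3·I) g = f
solving from the highest basis element down gives g = (7/12)x^3 - (7/12)x + 3/4
check: W g = 0
so W g − 3·g = -(7/4)x^3 + (7/4)x - 9/4 = f ✓

the image equals g(x) = (7/12)x^3 - (7/12)x + 3/4


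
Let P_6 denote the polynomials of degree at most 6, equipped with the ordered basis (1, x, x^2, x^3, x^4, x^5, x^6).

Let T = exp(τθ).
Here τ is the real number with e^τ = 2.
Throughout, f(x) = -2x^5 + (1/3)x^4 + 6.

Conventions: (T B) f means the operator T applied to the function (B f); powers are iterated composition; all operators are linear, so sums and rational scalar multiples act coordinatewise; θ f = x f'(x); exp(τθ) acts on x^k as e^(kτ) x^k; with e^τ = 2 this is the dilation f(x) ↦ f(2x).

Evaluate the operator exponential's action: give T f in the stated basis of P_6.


the result is g(x) = -64x^5 + (16/3)x^4 + 6

exp(τθ) x^k = e^(kτ) x^k; with e^τ = 2 this sends x^k to 2^k x^k
x^4 ↦ 16 x^4
x^5 ↦ 32 x^5
applying this coordinatewise to f: exp(τθ) f = -64x^5 + (16/3)x^4 + 6
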